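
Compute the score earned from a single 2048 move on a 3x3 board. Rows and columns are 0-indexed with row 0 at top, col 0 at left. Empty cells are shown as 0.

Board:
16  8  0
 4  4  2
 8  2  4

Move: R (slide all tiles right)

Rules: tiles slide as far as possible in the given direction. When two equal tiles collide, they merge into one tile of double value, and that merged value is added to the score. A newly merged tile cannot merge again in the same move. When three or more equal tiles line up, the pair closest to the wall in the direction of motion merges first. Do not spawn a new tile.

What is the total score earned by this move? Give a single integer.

Slide right:
row 0: [16, 8, 0] -> [0, 16, 8]  score +0 (running 0)
row 1: [4, 4, 2] -> [0, 8, 2]  score +8 (running 8)
row 2: [8, 2, 4] -> [8, 2, 4]  score +0 (running 8)
Board after move:
 0 16  8
 0  8  2
 8  2  4

Answer: 8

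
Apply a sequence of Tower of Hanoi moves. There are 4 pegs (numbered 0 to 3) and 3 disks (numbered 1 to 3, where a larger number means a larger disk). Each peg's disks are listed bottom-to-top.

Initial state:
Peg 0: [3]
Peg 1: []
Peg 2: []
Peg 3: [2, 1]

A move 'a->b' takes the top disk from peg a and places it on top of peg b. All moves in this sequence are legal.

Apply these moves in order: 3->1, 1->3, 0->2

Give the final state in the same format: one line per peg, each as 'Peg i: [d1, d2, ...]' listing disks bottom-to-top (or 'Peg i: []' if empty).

After move 1 (3->1):
Peg 0: [3]
Peg 1: [1]
Peg 2: []
Peg 3: [2]

After move 2 (1->3):
Peg 0: [3]
Peg 1: []
Peg 2: []
Peg 3: [2, 1]

After move 3 (0->2):
Peg 0: []
Peg 1: []
Peg 2: [3]
Peg 3: [2, 1]

Answer: Peg 0: []
Peg 1: []
Peg 2: [3]
Peg 3: [2, 1]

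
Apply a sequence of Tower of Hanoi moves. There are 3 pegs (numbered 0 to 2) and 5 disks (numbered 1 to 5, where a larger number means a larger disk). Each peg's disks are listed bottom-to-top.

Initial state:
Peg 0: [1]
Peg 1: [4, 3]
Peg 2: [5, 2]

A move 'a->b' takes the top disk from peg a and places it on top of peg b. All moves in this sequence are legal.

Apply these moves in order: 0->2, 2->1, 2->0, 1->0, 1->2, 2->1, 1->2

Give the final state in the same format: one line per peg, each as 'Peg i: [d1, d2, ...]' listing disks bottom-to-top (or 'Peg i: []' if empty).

Answer: Peg 0: [2, 1]
Peg 1: [4]
Peg 2: [5, 3]

Derivation:
After move 1 (0->2):
Peg 0: []
Peg 1: [4, 3]
Peg 2: [5, 2, 1]

After move 2 (2->1):
Peg 0: []
Peg 1: [4, 3, 1]
Peg 2: [5, 2]

After move 3 (2->0):
Peg 0: [2]
Peg 1: [4, 3, 1]
Peg 2: [5]

After move 4 (1->0):
Peg 0: [2, 1]
Peg 1: [4, 3]
Peg 2: [5]

After move 5 (1->2):
Peg 0: [2, 1]
Peg 1: [4]
Peg 2: [5, 3]

After move 6 (2->1):
Peg 0: [2, 1]
Peg 1: [4, 3]
Peg 2: [5]

After move 7 (1->2):
Peg 0: [2, 1]
Peg 1: [4]
Peg 2: [5, 3]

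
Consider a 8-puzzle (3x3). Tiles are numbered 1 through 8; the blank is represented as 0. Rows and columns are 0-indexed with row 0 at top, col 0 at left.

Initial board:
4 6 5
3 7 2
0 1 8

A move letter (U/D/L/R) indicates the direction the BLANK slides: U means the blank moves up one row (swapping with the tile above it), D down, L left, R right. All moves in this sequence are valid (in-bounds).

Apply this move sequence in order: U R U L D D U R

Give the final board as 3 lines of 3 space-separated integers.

Answer: 7 4 5
6 0 2
3 1 8

Derivation:
After move 1 (U):
4 6 5
0 7 2
3 1 8

After move 2 (R):
4 6 5
7 0 2
3 1 8

After move 3 (U):
4 0 5
7 6 2
3 1 8

After move 4 (L):
0 4 5
7 6 2
3 1 8

After move 5 (D):
7 4 5
0 6 2
3 1 8

After move 6 (D):
7 4 5
3 6 2
0 1 8

After move 7 (U):
7 4 5
0 6 2
3 1 8

After move 8 (R):
7 4 5
6 0 2
3 1 8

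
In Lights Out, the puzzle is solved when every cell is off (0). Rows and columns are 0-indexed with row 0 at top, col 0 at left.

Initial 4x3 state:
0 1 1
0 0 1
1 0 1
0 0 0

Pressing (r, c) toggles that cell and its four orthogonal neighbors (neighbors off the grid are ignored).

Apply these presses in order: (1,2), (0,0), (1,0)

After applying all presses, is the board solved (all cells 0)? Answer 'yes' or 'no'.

After press 1 at (1,2):
0 1 0
0 1 0
1 0 0
0 0 0

After press 2 at (0,0):
1 0 0
1 1 0
1 0 0
0 0 0

After press 3 at (1,0):
0 0 0
0 0 0
0 0 0
0 0 0

Lights still on: 0

Answer: yes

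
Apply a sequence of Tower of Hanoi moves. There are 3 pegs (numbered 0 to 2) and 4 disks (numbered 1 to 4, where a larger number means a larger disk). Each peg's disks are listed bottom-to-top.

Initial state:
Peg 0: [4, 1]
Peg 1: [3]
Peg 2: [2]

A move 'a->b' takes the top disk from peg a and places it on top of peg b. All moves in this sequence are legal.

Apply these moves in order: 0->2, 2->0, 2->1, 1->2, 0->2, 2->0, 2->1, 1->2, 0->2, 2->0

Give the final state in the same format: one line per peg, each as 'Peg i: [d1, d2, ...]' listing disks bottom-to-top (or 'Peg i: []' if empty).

After move 1 (0->2):
Peg 0: [4]
Peg 1: [3]
Peg 2: [2, 1]

After move 2 (2->0):
Peg 0: [4, 1]
Peg 1: [3]
Peg 2: [2]

After move 3 (2->1):
Peg 0: [4, 1]
Peg 1: [3, 2]
Peg 2: []

After move 4 (1->2):
Peg 0: [4, 1]
Peg 1: [3]
Peg 2: [2]

After move 5 (0->2):
Peg 0: [4]
Peg 1: [3]
Peg 2: [2, 1]

After move 6 (2->0):
Peg 0: [4, 1]
Peg 1: [3]
Peg 2: [2]

After move 7 (2->1):
Peg 0: [4, 1]
Peg 1: [3, 2]
Peg 2: []

After move 8 (1->2):
Peg 0: [4, 1]
Peg 1: [3]
Peg 2: [2]

After move 9 (0->2):
Peg 0: [4]
Peg 1: [3]
Peg 2: [2, 1]

After move 10 (2->0):
Peg 0: [4, 1]
Peg 1: [3]
Peg 2: [2]

Answer: Peg 0: [4, 1]
Peg 1: [3]
Peg 2: [2]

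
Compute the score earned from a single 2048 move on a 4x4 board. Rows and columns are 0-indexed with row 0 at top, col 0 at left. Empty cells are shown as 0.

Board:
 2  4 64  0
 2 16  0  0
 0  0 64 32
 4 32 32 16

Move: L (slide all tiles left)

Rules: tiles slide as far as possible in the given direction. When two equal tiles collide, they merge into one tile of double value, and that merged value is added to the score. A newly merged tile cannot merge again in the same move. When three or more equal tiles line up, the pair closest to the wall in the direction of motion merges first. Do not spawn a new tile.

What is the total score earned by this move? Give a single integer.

Slide left:
row 0: [2, 4, 64, 0] -> [2, 4, 64, 0]  score +0 (running 0)
row 1: [2, 16, 0, 0] -> [2, 16, 0, 0]  score +0 (running 0)
row 2: [0, 0, 64, 32] -> [64, 32, 0, 0]  score +0 (running 0)
row 3: [4, 32, 32, 16] -> [4, 64, 16, 0]  score +64 (running 64)
Board after move:
 2  4 64  0
 2 16  0  0
64 32  0  0
 4 64 16  0

Answer: 64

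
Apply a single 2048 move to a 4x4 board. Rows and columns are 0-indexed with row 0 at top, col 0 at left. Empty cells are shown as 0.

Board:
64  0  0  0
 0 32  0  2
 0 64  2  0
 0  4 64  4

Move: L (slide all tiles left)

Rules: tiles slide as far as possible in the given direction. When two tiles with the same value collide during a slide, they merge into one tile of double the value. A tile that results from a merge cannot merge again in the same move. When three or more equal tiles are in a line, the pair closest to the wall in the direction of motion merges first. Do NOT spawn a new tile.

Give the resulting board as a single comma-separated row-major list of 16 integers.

Slide left:
row 0: [64, 0, 0, 0] -> [64, 0, 0, 0]
row 1: [0, 32, 0, 2] -> [32, 2, 0, 0]
row 2: [0, 64, 2, 0] -> [64, 2, 0, 0]
row 3: [0, 4, 64, 4] -> [4, 64, 4, 0]

Answer: 64, 0, 0, 0, 32, 2, 0, 0, 64, 2, 0, 0, 4, 64, 4, 0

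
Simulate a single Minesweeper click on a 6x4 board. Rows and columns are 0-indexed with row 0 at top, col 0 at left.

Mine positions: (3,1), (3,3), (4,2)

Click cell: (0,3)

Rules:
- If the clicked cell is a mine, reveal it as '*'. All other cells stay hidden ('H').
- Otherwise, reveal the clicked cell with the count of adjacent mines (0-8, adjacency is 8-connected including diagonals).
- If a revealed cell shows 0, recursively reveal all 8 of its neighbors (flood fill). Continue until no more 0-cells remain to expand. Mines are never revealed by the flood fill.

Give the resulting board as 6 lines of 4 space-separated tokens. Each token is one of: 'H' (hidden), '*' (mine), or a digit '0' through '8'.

0 0 0 0
0 0 0 0
1 1 2 1
H H H H
H H H H
H H H H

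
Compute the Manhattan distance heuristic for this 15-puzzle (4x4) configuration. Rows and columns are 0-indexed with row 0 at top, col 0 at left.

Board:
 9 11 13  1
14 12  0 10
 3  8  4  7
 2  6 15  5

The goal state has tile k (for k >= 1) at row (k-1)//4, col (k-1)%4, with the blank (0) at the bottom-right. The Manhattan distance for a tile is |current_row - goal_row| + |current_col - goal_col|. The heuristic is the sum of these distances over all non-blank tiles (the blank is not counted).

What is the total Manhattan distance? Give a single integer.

Answer: 45

Derivation:
Tile 9: at (0,0), goal (2,0), distance |0-2|+|0-0| = 2
Tile 11: at (0,1), goal (2,2), distance |0-2|+|1-2| = 3
Tile 13: at (0,2), goal (3,0), distance |0-3|+|2-0| = 5
Tile 1: at (0,3), goal (0,0), distance |0-0|+|3-0| = 3
Tile 14: at (1,0), goal (3,1), distance |1-3|+|0-1| = 3
Tile 12: at (1,1), goal (2,3), distance |1-2|+|1-3| = 3
Tile 10: at (1,3), goal (2,1), distance |1-2|+|3-1| = 3
Tile 3: at (2,0), goal (0,2), distance |2-0|+|0-2| = 4
Tile 8: at (2,1), goal (1,3), distance |2-1|+|1-3| = 3
Tile 4: at (2,2), goal (0,3), distance |2-0|+|2-3| = 3
Tile 7: at (2,3), goal (1,2), distance |2-1|+|3-2| = 2
Tile 2: at (3,0), goal (0,1), distance |3-0|+|0-1| = 4
Tile 6: at (3,1), goal (1,1), distance |3-1|+|1-1| = 2
Tile 15: at (3,2), goal (3,2), distance |3-3|+|2-2| = 0
Tile 5: at (3,3), goal (1,0), distance |3-1|+|3-0| = 5
Sum: 2 + 3 + 5 + 3 + 3 + 3 + 3 + 4 + 3 + 3 + 2 + 4 + 2 + 0 + 5 = 45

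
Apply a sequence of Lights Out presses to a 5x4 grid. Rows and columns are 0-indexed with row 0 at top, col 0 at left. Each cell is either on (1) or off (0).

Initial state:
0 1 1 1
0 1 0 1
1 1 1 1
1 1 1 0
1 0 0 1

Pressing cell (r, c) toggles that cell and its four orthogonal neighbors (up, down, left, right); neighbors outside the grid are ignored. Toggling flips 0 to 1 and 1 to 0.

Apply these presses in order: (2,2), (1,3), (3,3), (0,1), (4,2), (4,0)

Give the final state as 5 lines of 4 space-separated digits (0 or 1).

After press 1 at (2,2):
0 1 1 1
0 1 1 1
1 0 0 0
1 1 0 0
1 0 0 1

After press 2 at (1,3):
0 1 1 0
0 1 0 0
1 0 0 1
1 1 0 0
1 0 0 1

After press 3 at (3,3):
0 1 1 0
0 1 0 0
1 0 0 0
1 1 1 1
1 0 0 0

After press 4 at (0,1):
1 0 0 0
0 0 0 0
1 0 0 0
1 1 1 1
1 0 0 0

After press 5 at (4,2):
1 0 0 0
0 0 0 0
1 0 0 0
1 1 0 1
1 1 1 1

After press 6 at (4,0):
1 0 0 0
0 0 0 0
1 0 0 0
0 1 0 1
0 0 1 1

Answer: 1 0 0 0
0 0 0 0
1 0 0 0
0 1 0 1
0 0 1 1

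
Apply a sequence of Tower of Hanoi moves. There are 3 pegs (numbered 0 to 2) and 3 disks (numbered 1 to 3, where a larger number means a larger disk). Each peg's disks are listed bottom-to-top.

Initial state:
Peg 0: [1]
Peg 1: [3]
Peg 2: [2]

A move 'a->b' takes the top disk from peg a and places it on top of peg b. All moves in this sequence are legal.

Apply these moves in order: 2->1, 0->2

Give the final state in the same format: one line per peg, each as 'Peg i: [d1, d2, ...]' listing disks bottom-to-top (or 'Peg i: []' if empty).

Answer: Peg 0: []
Peg 1: [3, 2]
Peg 2: [1]

Derivation:
After move 1 (2->1):
Peg 0: [1]
Peg 1: [3, 2]
Peg 2: []

After move 2 (0->2):
Peg 0: []
Peg 1: [3, 2]
Peg 2: [1]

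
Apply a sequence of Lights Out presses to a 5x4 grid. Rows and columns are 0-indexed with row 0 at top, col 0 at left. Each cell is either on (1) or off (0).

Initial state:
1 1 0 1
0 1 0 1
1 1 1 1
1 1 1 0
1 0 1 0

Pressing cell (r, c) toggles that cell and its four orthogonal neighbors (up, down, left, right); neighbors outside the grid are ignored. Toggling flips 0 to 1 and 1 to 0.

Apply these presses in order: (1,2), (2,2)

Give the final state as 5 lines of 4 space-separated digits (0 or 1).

After press 1 at (1,2):
1 1 1 1
0 0 1 0
1 1 0 1
1 1 1 0
1 0 1 0

After press 2 at (2,2):
1 1 1 1
0 0 0 0
1 0 1 0
1 1 0 0
1 0 1 0

Answer: 1 1 1 1
0 0 0 0
1 0 1 0
1 1 0 0
1 0 1 0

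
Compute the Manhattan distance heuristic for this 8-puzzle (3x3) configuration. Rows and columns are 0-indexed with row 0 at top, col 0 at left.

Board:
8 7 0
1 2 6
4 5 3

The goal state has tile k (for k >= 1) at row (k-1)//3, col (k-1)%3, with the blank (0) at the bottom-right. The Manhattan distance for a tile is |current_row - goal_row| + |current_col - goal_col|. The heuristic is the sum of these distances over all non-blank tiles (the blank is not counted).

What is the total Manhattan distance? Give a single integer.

Answer: 12

Derivation:
Tile 8: (0,0)->(2,1) = 3
Tile 7: (0,1)->(2,0) = 3
Tile 1: (1,0)->(0,0) = 1
Tile 2: (1,1)->(0,1) = 1
Tile 6: (1,2)->(1,2) = 0
Tile 4: (2,0)->(1,0) = 1
Tile 5: (2,1)->(1,1) = 1
Tile 3: (2,2)->(0,2) = 2
Sum: 3 + 3 + 1 + 1 + 0 + 1 + 1 + 2 = 12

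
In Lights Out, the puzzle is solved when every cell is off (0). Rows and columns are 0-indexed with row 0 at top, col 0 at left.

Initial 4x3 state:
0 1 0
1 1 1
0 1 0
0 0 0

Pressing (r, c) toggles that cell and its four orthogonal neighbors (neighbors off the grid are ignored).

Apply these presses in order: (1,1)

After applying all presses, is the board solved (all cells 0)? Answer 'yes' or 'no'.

After press 1 at (1,1):
0 0 0
0 0 0
0 0 0
0 0 0

Lights still on: 0

Answer: yes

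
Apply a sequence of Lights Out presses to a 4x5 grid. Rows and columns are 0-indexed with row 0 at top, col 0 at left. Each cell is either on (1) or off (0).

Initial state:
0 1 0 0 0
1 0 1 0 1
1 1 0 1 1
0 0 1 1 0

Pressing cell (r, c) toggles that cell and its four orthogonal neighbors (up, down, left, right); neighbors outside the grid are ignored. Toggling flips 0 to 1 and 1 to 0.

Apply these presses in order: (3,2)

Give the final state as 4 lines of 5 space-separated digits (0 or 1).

After press 1 at (3,2):
0 1 0 0 0
1 0 1 0 1
1 1 1 1 1
0 1 0 0 0

Answer: 0 1 0 0 0
1 0 1 0 1
1 1 1 1 1
0 1 0 0 0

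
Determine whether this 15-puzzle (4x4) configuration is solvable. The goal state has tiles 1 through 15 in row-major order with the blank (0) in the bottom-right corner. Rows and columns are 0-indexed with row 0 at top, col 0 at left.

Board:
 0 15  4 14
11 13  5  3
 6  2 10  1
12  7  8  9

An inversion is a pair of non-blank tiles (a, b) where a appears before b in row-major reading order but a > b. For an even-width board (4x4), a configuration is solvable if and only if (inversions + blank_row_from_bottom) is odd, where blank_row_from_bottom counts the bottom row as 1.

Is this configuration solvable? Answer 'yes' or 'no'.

Inversions: 63
Blank is in row 0 (0-indexed from top), which is row 4 counting from the bottom (bottom = 1).
63 + 4 = 67, which is odd, so the puzzle is solvable.

Answer: yes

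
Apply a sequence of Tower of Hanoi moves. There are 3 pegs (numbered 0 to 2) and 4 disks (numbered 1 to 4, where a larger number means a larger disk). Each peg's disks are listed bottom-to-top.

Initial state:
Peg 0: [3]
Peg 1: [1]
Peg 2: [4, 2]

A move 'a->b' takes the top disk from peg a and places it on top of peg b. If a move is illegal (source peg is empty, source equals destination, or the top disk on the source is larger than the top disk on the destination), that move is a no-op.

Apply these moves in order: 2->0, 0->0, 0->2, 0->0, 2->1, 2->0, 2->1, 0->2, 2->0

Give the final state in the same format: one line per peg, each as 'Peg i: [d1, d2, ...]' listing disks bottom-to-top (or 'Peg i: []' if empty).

Answer: Peg 0: [3, 2]
Peg 1: [1]
Peg 2: [4]

Derivation:
After move 1 (2->0):
Peg 0: [3, 2]
Peg 1: [1]
Peg 2: [4]

After move 2 (0->0):
Peg 0: [3, 2]
Peg 1: [1]
Peg 2: [4]

After move 3 (0->2):
Peg 0: [3]
Peg 1: [1]
Peg 2: [4, 2]

After move 4 (0->0):
Peg 0: [3]
Peg 1: [1]
Peg 2: [4, 2]

After move 5 (2->1):
Peg 0: [3]
Peg 1: [1]
Peg 2: [4, 2]

After move 6 (2->0):
Peg 0: [3, 2]
Peg 1: [1]
Peg 2: [4]

After move 7 (2->1):
Peg 0: [3, 2]
Peg 1: [1]
Peg 2: [4]

After move 8 (0->2):
Peg 0: [3]
Peg 1: [1]
Peg 2: [4, 2]

After move 9 (2->0):
Peg 0: [3, 2]
Peg 1: [1]
Peg 2: [4]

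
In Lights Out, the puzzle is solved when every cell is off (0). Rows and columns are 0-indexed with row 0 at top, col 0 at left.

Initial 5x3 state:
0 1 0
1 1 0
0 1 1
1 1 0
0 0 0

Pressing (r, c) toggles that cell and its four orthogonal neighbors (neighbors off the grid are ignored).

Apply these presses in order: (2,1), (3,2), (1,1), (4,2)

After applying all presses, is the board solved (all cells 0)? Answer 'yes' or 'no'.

Answer: no

Derivation:
After press 1 at (2,1):
0 1 0
1 0 0
1 0 0
1 0 0
0 0 0

After press 2 at (3,2):
0 1 0
1 0 0
1 0 1
1 1 1
0 0 1

After press 3 at (1,1):
0 0 0
0 1 1
1 1 1
1 1 1
0 0 1

After press 4 at (4,2):
0 0 0
0 1 1
1 1 1
1 1 0
0 1 0

Lights still on: 8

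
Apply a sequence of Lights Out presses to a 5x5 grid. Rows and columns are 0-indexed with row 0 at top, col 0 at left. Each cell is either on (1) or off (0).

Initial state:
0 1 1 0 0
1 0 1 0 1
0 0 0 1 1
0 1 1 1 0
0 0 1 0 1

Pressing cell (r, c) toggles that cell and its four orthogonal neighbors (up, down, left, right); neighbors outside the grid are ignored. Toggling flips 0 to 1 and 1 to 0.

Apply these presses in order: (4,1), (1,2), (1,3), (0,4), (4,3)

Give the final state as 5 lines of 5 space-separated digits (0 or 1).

Answer: 0 1 0 0 1
1 1 1 0 1
0 0 1 0 1
0 0 1 0 0
1 1 1 1 0

Derivation:
After press 1 at (4,1):
0 1 1 0 0
1 0 1 0 1
0 0 0 1 1
0 0 1 1 0
1 1 0 0 1

After press 2 at (1,2):
0 1 0 0 0
1 1 0 1 1
0 0 1 1 1
0 0 1 1 0
1 1 0 0 1

After press 3 at (1,3):
0 1 0 1 0
1 1 1 0 0
0 0 1 0 1
0 0 1 1 0
1 1 0 0 1

After press 4 at (0,4):
0 1 0 0 1
1 1 1 0 1
0 0 1 0 1
0 0 1 1 0
1 1 0 0 1

After press 5 at (4,3):
0 1 0 0 1
1 1 1 0 1
0 0 1 0 1
0 0 1 0 0
1 1 1 1 0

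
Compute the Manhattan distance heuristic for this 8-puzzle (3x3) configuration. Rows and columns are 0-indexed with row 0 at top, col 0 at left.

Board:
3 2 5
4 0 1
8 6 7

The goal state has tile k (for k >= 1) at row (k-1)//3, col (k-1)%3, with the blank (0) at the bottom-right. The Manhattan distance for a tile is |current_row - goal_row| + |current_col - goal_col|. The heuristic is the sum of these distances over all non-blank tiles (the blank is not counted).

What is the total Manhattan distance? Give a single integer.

Answer: 12

Derivation:
Tile 3: at (0,0), goal (0,2), distance |0-0|+|0-2| = 2
Tile 2: at (0,1), goal (0,1), distance |0-0|+|1-1| = 0
Tile 5: at (0,2), goal (1,1), distance |0-1|+|2-1| = 2
Tile 4: at (1,0), goal (1,0), distance |1-1|+|0-0| = 0
Tile 1: at (1,2), goal (0,0), distance |1-0|+|2-0| = 3
Tile 8: at (2,0), goal (2,1), distance |2-2|+|0-1| = 1
Tile 6: at (2,1), goal (1,2), distance |2-1|+|1-2| = 2
Tile 7: at (2,2), goal (2,0), distance |2-2|+|2-0| = 2
Sum: 2 + 0 + 2 + 0 + 3 + 1 + 2 + 2 = 12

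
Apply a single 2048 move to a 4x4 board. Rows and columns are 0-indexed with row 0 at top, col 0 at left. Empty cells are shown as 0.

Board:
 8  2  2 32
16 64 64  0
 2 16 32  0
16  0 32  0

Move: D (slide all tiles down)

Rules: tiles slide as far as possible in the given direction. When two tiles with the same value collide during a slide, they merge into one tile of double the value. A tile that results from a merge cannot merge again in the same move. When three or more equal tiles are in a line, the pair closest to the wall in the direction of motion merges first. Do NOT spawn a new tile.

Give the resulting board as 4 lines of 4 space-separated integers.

Slide down:
col 0: [8, 16, 2, 16] -> [8, 16, 2, 16]
col 1: [2, 64, 16, 0] -> [0, 2, 64, 16]
col 2: [2, 64, 32, 32] -> [0, 2, 64, 64]
col 3: [32, 0, 0, 0] -> [0, 0, 0, 32]

Answer:  8  0  0  0
16  2  2  0
 2 64 64  0
16 16 64 32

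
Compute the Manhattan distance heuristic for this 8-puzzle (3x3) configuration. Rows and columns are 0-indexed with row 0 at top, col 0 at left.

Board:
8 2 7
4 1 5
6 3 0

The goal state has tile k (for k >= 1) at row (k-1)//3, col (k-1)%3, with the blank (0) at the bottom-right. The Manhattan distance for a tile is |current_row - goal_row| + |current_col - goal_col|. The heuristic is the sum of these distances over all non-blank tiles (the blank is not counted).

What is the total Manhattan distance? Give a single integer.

Tile 8: (0,0)->(2,1) = 3
Tile 2: (0,1)->(0,1) = 0
Tile 7: (0,2)->(2,0) = 4
Tile 4: (1,0)->(1,0) = 0
Tile 1: (1,1)->(0,0) = 2
Tile 5: (1,2)->(1,1) = 1
Tile 6: (2,0)->(1,2) = 3
Tile 3: (2,1)->(0,2) = 3
Sum: 3 + 0 + 4 + 0 + 2 + 1 + 3 + 3 = 16

Answer: 16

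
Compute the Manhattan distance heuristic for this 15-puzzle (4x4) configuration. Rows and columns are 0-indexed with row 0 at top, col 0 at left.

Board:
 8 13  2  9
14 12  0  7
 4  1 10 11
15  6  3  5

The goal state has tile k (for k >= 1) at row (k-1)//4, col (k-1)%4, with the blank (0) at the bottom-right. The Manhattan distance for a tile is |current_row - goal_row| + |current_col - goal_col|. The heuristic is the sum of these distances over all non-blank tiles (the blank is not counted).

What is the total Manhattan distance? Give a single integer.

Tile 8: at (0,0), goal (1,3), distance |0-1|+|0-3| = 4
Tile 13: at (0,1), goal (3,0), distance |0-3|+|1-0| = 4
Tile 2: at (0,2), goal (0,1), distance |0-0|+|2-1| = 1
Tile 9: at (0,3), goal (2,0), distance |0-2|+|3-0| = 5
Tile 14: at (1,0), goal (3,1), distance |1-3|+|0-1| = 3
Tile 12: at (1,1), goal (2,3), distance |1-2|+|1-3| = 3
Tile 7: at (1,3), goal (1,2), distance |1-1|+|3-2| = 1
Tile 4: at (2,0), goal (0,3), distance |2-0|+|0-3| = 5
Tile 1: at (2,1), goal (0,0), distance |2-0|+|1-0| = 3
Tile 10: at (2,2), goal (2,1), distance |2-2|+|2-1| = 1
Tile 11: at (2,3), goal (2,2), distance |2-2|+|3-2| = 1
Tile 15: at (3,0), goal (3,2), distance |3-3|+|0-2| = 2
Tile 6: at (3,1), goal (1,1), distance |3-1|+|1-1| = 2
Tile 3: at (3,2), goal (0,2), distance |3-0|+|2-2| = 3
Tile 5: at (3,3), goal (1,0), distance |3-1|+|3-0| = 5
Sum: 4 + 4 + 1 + 5 + 3 + 3 + 1 + 5 + 3 + 1 + 1 + 2 + 2 + 3 + 5 = 43

Answer: 43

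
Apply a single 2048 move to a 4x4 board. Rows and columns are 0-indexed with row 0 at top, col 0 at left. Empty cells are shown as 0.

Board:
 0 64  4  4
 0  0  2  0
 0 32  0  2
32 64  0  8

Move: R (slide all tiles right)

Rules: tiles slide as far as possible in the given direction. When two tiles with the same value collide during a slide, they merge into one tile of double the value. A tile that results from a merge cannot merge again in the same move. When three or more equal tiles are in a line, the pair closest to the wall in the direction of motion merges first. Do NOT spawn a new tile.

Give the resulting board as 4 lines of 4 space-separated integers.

Answer:  0  0 64  8
 0  0  0  2
 0  0 32  2
 0 32 64  8

Derivation:
Slide right:
row 0: [0, 64, 4, 4] -> [0, 0, 64, 8]
row 1: [0, 0, 2, 0] -> [0, 0, 0, 2]
row 2: [0, 32, 0, 2] -> [0, 0, 32, 2]
row 3: [32, 64, 0, 8] -> [0, 32, 64, 8]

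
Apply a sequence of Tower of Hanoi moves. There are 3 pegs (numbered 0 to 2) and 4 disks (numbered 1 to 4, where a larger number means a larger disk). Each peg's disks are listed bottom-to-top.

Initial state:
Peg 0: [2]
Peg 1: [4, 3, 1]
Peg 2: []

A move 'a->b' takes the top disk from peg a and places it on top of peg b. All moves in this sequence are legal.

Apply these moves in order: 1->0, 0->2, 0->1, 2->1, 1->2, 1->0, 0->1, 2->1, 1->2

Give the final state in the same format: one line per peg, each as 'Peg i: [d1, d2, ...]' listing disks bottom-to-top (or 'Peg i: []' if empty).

Answer: Peg 0: []
Peg 1: [4, 3, 2]
Peg 2: [1]

Derivation:
After move 1 (1->0):
Peg 0: [2, 1]
Peg 1: [4, 3]
Peg 2: []

After move 2 (0->2):
Peg 0: [2]
Peg 1: [4, 3]
Peg 2: [1]

After move 3 (0->1):
Peg 0: []
Peg 1: [4, 3, 2]
Peg 2: [1]

After move 4 (2->1):
Peg 0: []
Peg 1: [4, 3, 2, 1]
Peg 2: []

After move 5 (1->2):
Peg 0: []
Peg 1: [4, 3, 2]
Peg 2: [1]

After move 6 (1->0):
Peg 0: [2]
Peg 1: [4, 3]
Peg 2: [1]

After move 7 (0->1):
Peg 0: []
Peg 1: [4, 3, 2]
Peg 2: [1]

After move 8 (2->1):
Peg 0: []
Peg 1: [4, 3, 2, 1]
Peg 2: []

After move 9 (1->2):
Peg 0: []
Peg 1: [4, 3, 2]
Peg 2: [1]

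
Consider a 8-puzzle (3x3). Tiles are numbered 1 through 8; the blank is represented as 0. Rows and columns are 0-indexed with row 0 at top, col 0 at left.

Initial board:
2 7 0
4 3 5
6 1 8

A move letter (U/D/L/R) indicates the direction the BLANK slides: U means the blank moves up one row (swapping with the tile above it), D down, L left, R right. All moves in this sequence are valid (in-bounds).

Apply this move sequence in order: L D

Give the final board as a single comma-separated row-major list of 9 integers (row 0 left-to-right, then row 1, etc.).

Answer: 2, 3, 7, 4, 0, 5, 6, 1, 8

Derivation:
After move 1 (L):
2 0 7
4 3 5
6 1 8

After move 2 (D):
2 3 7
4 0 5
6 1 8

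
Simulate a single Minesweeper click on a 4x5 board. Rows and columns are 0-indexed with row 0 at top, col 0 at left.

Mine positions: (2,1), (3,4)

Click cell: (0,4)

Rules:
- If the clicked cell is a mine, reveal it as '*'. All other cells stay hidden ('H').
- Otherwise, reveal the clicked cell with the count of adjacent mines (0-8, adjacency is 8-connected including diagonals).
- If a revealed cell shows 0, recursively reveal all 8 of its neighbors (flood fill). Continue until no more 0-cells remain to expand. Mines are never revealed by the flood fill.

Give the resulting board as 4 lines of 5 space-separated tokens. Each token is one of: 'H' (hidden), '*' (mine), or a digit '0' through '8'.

0 0 0 0 0
1 1 1 0 0
H H 1 1 1
H H H H H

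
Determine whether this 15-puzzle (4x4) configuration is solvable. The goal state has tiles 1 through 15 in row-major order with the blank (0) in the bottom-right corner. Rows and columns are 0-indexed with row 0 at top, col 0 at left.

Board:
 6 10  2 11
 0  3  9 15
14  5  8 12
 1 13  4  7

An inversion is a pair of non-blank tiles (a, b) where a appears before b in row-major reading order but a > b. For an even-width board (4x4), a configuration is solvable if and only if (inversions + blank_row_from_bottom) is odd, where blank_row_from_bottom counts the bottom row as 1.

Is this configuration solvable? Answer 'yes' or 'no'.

Inversions: 52
Blank is in row 1 (0-indexed from top), which is row 3 counting from the bottom (bottom = 1).
52 + 3 = 55, which is odd, so the puzzle is solvable.

Answer: yes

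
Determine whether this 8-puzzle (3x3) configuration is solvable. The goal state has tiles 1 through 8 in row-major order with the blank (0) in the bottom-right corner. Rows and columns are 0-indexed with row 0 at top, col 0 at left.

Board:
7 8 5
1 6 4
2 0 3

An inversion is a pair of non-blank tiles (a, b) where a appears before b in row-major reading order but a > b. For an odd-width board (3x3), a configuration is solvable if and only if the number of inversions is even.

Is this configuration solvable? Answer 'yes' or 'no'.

Inversions (pairs i<j in row-major order where tile[i] > tile[j] > 0): 21
21 is odd, so the puzzle is not solvable.

Answer: no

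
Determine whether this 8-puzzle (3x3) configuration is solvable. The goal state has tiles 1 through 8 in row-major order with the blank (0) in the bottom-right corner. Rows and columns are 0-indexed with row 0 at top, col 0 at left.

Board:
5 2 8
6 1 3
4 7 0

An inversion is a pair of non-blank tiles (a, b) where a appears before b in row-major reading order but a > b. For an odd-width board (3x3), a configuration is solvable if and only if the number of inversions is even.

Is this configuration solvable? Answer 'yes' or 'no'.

Inversions (pairs i<j in row-major order where tile[i] > tile[j] > 0): 13
13 is odd, so the puzzle is not solvable.

Answer: no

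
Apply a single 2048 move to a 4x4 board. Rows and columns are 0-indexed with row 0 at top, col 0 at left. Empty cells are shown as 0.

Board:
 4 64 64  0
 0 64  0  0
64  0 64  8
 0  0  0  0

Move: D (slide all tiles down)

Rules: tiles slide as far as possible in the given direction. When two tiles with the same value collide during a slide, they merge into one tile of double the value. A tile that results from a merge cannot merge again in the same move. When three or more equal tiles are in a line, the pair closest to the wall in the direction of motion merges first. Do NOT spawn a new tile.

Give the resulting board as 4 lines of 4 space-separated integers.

Answer:   0   0   0   0
  0   0   0   0
  4   0   0   0
 64 128 128   8

Derivation:
Slide down:
col 0: [4, 0, 64, 0] -> [0, 0, 4, 64]
col 1: [64, 64, 0, 0] -> [0, 0, 0, 128]
col 2: [64, 0, 64, 0] -> [0, 0, 0, 128]
col 3: [0, 0, 8, 0] -> [0, 0, 0, 8]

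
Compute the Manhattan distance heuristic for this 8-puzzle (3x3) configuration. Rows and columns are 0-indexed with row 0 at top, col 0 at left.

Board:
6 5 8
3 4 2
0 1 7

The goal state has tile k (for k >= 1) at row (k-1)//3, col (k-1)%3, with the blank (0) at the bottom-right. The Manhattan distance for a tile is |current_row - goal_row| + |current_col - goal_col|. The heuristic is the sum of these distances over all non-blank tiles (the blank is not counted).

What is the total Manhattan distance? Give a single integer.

Tile 6: at (0,0), goal (1,2), distance |0-1|+|0-2| = 3
Tile 5: at (0,1), goal (1,1), distance |0-1|+|1-1| = 1
Tile 8: at (0,2), goal (2,1), distance |0-2|+|2-1| = 3
Tile 3: at (1,0), goal (0,2), distance |1-0|+|0-2| = 3
Tile 4: at (1,1), goal (1,0), distance |1-1|+|1-0| = 1
Tile 2: at (1,2), goal (0,1), distance |1-0|+|2-1| = 2
Tile 1: at (2,1), goal (0,0), distance |2-0|+|1-0| = 3
Tile 7: at (2,2), goal (2,0), distance |2-2|+|2-0| = 2
Sum: 3 + 1 + 3 + 3 + 1 + 2 + 3 + 2 = 18

Answer: 18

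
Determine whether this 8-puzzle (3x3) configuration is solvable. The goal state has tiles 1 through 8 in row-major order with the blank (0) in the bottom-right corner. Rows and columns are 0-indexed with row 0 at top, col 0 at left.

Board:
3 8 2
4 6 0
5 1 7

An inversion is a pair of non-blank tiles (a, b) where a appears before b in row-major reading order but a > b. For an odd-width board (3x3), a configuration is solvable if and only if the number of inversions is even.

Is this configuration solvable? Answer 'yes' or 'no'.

Inversions (pairs i<j in row-major order where tile[i] > tile[j] > 0): 13
13 is odd, so the puzzle is not solvable.

Answer: no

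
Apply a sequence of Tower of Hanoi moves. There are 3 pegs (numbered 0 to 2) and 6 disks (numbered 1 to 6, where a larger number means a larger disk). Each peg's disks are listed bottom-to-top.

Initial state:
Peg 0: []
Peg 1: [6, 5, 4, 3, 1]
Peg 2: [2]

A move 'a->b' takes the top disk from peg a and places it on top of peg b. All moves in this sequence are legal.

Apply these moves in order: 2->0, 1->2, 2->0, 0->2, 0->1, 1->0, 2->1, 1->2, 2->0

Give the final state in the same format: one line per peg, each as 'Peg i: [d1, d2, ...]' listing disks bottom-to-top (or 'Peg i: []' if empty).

After move 1 (2->0):
Peg 0: [2]
Peg 1: [6, 5, 4, 3, 1]
Peg 2: []

After move 2 (1->2):
Peg 0: [2]
Peg 1: [6, 5, 4, 3]
Peg 2: [1]

After move 3 (2->0):
Peg 0: [2, 1]
Peg 1: [6, 5, 4, 3]
Peg 2: []

After move 4 (0->2):
Peg 0: [2]
Peg 1: [6, 5, 4, 3]
Peg 2: [1]

After move 5 (0->1):
Peg 0: []
Peg 1: [6, 5, 4, 3, 2]
Peg 2: [1]

After move 6 (1->0):
Peg 0: [2]
Peg 1: [6, 5, 4, 3]
Peg 2: [1]

After move 7 (2->1):
Peg 0: [2]
Peg 1: [6, 5, 4, 3, 1]
Peg 2: []

After move 8 (1->2):
Peg 0: [2]
Peg 1: [6, 5, 4, 3]
Peg 2: [1]

After move 9 (2->0):
Peg 0: [2, 1]
Peg 1: [6, 5, 4, 3]
Peg 2: []

Answer: Peg 0: [2, 1]
Peg 1: [6, 5, 4, 3]
Peg 2: []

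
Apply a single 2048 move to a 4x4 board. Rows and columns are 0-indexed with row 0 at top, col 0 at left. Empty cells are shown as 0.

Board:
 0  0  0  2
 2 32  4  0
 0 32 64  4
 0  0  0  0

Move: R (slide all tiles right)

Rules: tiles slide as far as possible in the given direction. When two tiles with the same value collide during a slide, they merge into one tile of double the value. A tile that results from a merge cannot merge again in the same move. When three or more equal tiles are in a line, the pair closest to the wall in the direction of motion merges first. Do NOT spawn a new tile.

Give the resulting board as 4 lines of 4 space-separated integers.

Slide right:
row 0: [0, 0, 0, 2] -> [0, 0, 0, 2]
row 1: [2, 32, 4, 0] -> [0, 2, 32, 4]
row 2: [0, 32, 64, 4] -> [0, 32, 64, 4]
row 3: [0, 0, 0, 0] -> [0, 0, 0, 0]

Answer:  0  0  0  2
 0  2 32  4
 0 32 64  4
 0  0  0  0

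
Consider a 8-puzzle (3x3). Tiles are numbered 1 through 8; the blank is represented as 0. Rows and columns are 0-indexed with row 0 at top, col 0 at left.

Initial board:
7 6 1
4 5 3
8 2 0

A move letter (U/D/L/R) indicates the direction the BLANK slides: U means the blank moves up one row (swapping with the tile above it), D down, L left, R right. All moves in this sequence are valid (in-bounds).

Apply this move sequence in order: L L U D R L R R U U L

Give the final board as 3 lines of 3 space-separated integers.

Answer: 7 0 6
4 5 1
8 2 3

Derivation:
After move 1 (L):
7 6 1
4 5 3
8 0 2

After move 2 (L):
7 6 1
4 5 3
0 8 2

After move 3 (U):
7 6 1
0 5 3
4 8 2

After move 4 (D):
7 6 1
4 5 3
0 8 2

After move 5 (R):
7 6 1
4 5 3
8 0 2

After move 6 (L):
7 6 1
4 5 3
0 8 2

After move 7 (R):
7 6 1
4 5 3
8 0 2

After move 8 (R):
7 6 1
4 5 3
8 2 0

After move 9 (U):
7 6 1
4 5 0
8 2 3

After move 10 (U):
7 6 0
4 5 1
8 2 3

After move 11 (L):
7 0 6
4 5 1
8 2 3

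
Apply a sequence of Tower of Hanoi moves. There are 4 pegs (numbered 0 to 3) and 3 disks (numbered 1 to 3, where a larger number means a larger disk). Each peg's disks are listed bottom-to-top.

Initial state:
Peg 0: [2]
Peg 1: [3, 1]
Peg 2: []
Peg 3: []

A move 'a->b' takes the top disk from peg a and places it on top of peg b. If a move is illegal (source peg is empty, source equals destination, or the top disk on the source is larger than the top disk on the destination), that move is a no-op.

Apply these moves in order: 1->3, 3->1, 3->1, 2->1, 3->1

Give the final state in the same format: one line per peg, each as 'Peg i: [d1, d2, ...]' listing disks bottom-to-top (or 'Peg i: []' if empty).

After move 1 (1->3):
Peg 0: [2]
Peg 1: [3]
Peg 2: []
Peg 3: [1]

After move 2 (3->1):
Peg 0: [2]
Peg 1: [3, 1]
Peg 2: []
Peg 3: []

After move 3 (3->1):
Peg 0: [2]
Peg 1: [3, 1]
Peg 2: []
Peg 3: []

After move 4 (2->1):
Peg 0: [2]
Peg 1: [3, 1]
Peg 2: []
Peg 3: []

After move 5 (3->1):
Peg 0: [2]
Peg 1: [3, 1]
Peg 2: []
Peg 3: []

Answer: Peg 0: [2]
Peg 1: [3, 1]
Peg 2: []
Peg 3: []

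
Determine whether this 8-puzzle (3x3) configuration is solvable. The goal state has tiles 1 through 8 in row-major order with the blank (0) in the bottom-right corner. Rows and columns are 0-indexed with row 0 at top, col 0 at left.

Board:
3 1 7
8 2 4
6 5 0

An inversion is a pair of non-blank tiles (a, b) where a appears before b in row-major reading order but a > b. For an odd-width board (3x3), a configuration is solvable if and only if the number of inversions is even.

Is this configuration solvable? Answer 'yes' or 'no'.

Answer: no

Derivation:
Inversions (pairs i<j in row-major order where tile[i] > tile[j] > 0): 11
11 is odd, so the puzzle is not solvable.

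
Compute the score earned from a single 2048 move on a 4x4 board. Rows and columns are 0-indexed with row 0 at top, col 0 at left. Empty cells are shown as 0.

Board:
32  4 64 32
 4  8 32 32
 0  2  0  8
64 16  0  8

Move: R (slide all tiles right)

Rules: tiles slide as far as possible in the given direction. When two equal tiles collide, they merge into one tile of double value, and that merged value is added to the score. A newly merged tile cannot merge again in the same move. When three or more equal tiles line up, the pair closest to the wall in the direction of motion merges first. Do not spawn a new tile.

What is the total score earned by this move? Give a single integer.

Answer: 64

Derivation:
Slide right:
row 0: [32, 4, 64, 32] -> [32, 4, 64, 32]  score +0 (running 0)
row 1: [4, 8, 32, 32] -> [0, 4, 8, 64]  score +64 (running 64)
row 2: [0, 2, 0, 8] -> [0, 0, 2, 8]  score +0 (running 64)
row 3: [64, 16, 0, 8] -> [0, 64, 16, 8]  score +0 (running 64)
Board after move:
32  4 64 32
 0  4  8 64
 0  0  2  8
 0 64 16  8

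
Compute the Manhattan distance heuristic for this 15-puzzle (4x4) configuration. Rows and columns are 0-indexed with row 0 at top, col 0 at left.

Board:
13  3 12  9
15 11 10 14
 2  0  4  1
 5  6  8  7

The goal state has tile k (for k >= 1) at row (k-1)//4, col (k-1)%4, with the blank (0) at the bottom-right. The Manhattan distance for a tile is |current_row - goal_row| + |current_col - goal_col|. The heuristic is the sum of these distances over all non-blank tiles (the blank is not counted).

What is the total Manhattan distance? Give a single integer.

Answer: 45

Derivation:
Tile 13: (0,0)->(3,0) = 3
Tile 3: (0,1)->(0,2) = 1
Tile 12: (0,2)->(2,3) = 3
Tile 9: (0,3)->(2,0) = 5
Tile 15: (1,0)->(3,2) = 4
Tile 11: (1,1)->(2,2) = 2
Tile 10: (1,2)->(2,1) = 2
Tile 14: (1,3)->(3,1) = 4
Tile 2: (2,0)->(0,1) = 3
Tile 4: (2,2)->(0,3) = 3
Tile 1: (2,3)->(0,0) = 5
Tile 5: (3,0)->(1,0) = 2
Tile 6: (3,1)->(1,1) = 2
Tile 8: (3,2)->(1,3) = 3
Tile 7: (3,3)->(1,2) = 3
Sum: 3 + 1 + 3 + 5 + 4 + 2 + 2 + 4 + 3 + 3 + 5 + 2 + 2 + 3 + 3 = 45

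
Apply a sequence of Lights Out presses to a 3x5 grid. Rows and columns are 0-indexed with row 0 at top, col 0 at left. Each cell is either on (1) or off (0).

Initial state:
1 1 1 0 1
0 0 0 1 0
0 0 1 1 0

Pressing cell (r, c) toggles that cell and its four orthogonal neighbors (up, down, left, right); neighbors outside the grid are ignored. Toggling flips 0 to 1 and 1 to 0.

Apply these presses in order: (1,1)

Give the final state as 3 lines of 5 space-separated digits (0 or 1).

Answer: 1 0 1 0 1
1 1 1 1 0
0 1 1 1 0

Derivation:
After press 1 at (1,1):
1 0 1 0 1
1 1 1 1 0
0 1 1 1 0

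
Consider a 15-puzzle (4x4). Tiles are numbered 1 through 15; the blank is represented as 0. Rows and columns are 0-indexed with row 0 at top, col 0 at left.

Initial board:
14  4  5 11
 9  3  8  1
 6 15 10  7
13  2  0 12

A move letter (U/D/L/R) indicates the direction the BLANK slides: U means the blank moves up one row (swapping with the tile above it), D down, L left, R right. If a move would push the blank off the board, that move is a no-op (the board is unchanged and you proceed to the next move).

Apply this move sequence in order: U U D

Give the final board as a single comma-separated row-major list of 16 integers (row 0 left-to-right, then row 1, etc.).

Answer: 14, 4, 5, 11, 9, 3, 8, 1, 6, 15, 0, 7, 13, 2, 10, 12

Derivation:
After move 1 (U):
14  4  5 11
 9  3  8  1
 6 15  0  7
13  2 10 12

After move 2 (U):
14  4  5 11
 9  3  0  1
 6 15  8  7
13  2 10 12

After move 3 (D):
14  4  5 11
 9  3  8  1
 6 15  0  7
13  2 10 12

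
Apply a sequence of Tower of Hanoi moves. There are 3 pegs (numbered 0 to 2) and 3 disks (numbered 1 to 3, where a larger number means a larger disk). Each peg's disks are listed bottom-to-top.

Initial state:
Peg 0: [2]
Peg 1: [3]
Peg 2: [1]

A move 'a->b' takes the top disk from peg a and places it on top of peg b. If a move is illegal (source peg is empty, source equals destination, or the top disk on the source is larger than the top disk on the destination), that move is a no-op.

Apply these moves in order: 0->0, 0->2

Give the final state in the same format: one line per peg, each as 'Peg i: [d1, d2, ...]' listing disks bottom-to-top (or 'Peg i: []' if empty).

Answer: Peg 0: [2]
Peg 1: [3]
Peg 2: [1]

Derivation:
After move 1 (0->0):
Peg 0: [2]
Peg 1: [3]
Peg 2: [1]

After move 2 (0->2):
Peg 0: [2]
Peg 1: [3]
Peg 2: [1]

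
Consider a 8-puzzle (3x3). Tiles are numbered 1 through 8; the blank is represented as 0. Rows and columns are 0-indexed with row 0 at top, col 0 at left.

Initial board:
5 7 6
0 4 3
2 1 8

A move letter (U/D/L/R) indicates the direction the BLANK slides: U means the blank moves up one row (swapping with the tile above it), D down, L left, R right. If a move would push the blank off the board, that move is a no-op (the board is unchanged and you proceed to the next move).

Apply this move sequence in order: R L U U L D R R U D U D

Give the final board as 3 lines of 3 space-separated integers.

Answer: 5 7 6
4 3 0
2 1 8

Derivation:
After move 1 (R):
5 7 6
4 0 3
2 1 8

After move 2 (L):
5 7 6
0 4 3
2 1 8

After move 3 (U):
0 7 6
5 4 3
2 1 8

After move 4 (U):
0 7 6
5 4 3
2 1 8

After move 5 (L):
0 7 6
5 4 3
2 1 8

After move 6 (D):
5 7 6
0 4 3
2 1 8

After move 7 (R):
5 7 6
4 0 3
2 1 8

After move 8 (R):
5 7 6
4 3 0
2 1 8

After move 9 (U):
5 7 0
4 3 6
2 1 8

After move 10 (D):
5 7 6
4 3 0
2 1 8

After move 11 (U):
5 7 0
4 3 6
2 1 8

After move 12 (D):
5 7 6
4 3 0
2 1 8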